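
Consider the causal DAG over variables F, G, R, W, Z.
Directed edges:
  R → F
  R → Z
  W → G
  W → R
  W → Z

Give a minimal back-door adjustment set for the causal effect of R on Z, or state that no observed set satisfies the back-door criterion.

R→Z: minimal back-door set {W}.

desc(R)\{R}={F,Z}; candidates ⊆ {G,W}.
size 0: {}; under {} R still reaches {G,W,Z} ∋ Z.
{W}: R⊥Z given {W} in G with R→· removed — back-door holds.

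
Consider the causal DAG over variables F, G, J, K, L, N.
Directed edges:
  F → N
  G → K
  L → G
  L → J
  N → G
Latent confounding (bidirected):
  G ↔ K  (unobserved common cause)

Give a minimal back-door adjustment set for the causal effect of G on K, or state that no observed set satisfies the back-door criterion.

G→K: no observed back-door set.

desc(G)\{G}={K}; candidates ⊆ {F,J,L,N}.
G↔K: latent back-door arc(s) into G.
size 0: {}; under {} G still reaches {F,J,K,L,N} ∋ K.
size 1: {F}, {J}, {L} …(+1); under {F} G still reaches {J,K,L,N} ∋ K.
size 2: {F,J}, {F,L}, {F,N} …(+3); under {F,J} G still reaches {K,L,N} ∋ K.
G↔K cannot be blocked by any observed set — no back-door set.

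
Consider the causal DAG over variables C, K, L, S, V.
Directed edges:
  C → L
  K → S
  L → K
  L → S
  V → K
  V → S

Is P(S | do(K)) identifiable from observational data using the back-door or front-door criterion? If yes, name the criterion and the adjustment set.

P(S|do(K)): backdoor, adjust for {L, V}.

desc(K)\{K}={S}; candidates ⊆ {C,L,V}.
size 0: {}; under {} K still reaches {C,L,S,V} ∋ S.
size 1: {C}, {L}, {V}; under {C} K still reaches {L,S,V} ∋ S.
{L,V}: K⊥S given {L,V} in G with K→· removed — back-door holds.
P(S|do(K)) = Σ_{L,V} P(S|K,L,V)·P(L,V).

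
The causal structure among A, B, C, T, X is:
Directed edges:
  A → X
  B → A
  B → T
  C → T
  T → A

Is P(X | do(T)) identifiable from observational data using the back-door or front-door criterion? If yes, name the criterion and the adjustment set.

desc(T)\{T}={A,X}; candidates ⊆ {B,C}.
size 0: {}; under {} T still reaches {A,B,C,X} ∋ X.
{B}: T⊥X given {B} in G with T→· removed — back-door holds.
P(X|do(T)) = Σ_{B} P(X|T,B)·P(B).

P(X|do(T)): backdoor, adjust for {B}.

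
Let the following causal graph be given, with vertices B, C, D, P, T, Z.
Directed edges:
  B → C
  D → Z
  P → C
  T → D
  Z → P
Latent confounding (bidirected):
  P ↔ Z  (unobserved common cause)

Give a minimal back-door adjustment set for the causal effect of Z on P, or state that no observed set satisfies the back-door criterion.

Z→P: no observed back-door set.

desc(Z)\{Z}={C,P}; candidates ⊆ {B,D,T}.
Z↔P: latent back-door arc(s) into Z.
size 0: {}; under {} Z still reaches {C,D,P,T} ∋ P.
size 1: {B}, {D}, {T}; under {B} Z still reaches {C,D,P,T} ∋ P.
size 2: {B,D}, {B,T}, {D,T}; under {B,D} Z still reaches {C,P} ∋ P.
Z↔P cannot be blocked by any observed set — no back-door set.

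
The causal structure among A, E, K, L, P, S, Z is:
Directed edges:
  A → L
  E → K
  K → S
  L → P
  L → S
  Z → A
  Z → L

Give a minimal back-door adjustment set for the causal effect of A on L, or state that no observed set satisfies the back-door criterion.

A→L: minimal back-door set {Z}.

desc(A)\{A}={L,P,S}; candidates ⊆ {E,K,Z}.
size 0: {}; under {} A still reaches {L,P,S,Z} ∋ L.
{Z}: A⊥L given {Z} in G with A→· removed — back-door holds.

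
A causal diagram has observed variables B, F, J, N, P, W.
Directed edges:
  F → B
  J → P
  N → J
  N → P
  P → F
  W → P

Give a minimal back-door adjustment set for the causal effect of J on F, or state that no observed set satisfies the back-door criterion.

J→F: minimal back-door set {N}.

desc(J)\{J}={B,F,P}; candidates ⊆ {N,W}.
size 0: {}; under {} J still reaches {B,F,N,P} ∋ F.
{N}: J⊥F given {N} in G with J→· removed — back-door holds.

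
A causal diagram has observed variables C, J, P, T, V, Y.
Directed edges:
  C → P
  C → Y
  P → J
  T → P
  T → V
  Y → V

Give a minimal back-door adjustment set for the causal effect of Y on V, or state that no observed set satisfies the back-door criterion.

Y→V: minimal back-door set ∅.

desc(Y)\{Y}={V}; candidates ⊆ {C,J,P,T}.
∅: Y⊥V given ∅ in G with Y→· removed — back-door holds.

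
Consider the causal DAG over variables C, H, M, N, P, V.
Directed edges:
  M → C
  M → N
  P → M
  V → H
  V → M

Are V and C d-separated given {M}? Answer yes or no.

Bayes-Ball from V | {M} reaches {H,P}.
C ∉ reach(V|{M}) ⇒ V ⊥ C | {M}.

Yes — V ⊥ C | {M}.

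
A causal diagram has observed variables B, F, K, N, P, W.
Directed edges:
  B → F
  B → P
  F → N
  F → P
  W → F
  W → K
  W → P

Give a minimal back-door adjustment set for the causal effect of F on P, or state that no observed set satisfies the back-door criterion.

F→P: minimal back-door set {B, W}.

desc(F)\{F}={N,P}; candidates ⊆ {B,K,W}.
size 0: {}; under {} F still reaches {B,K,P,W} ∋ P.
size 1: {B}, {K}, {W}; under {B} F still reaches {K,P,W} ∋ P.
{B,W}: F⊥P given {B,W} in G with F→· removed — back-door holds.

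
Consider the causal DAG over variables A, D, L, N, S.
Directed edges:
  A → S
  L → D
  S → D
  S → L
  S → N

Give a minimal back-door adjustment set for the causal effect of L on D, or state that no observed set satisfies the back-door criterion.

L→D: minimal back-door set {S}.

desc(L)\{L}={D}; candidates ⊆ {A,N,S}.
size 0: {}; under {} L still reaches {A,D,N,S} ∋ D.
{S}: L⊥D given {S} in G with L→· removed — back-door holds.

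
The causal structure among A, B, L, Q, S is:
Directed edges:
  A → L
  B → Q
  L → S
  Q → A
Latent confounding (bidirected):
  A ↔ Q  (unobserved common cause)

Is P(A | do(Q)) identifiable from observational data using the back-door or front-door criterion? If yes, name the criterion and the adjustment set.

desc(Q)\{Q}={A,L,S}; candidates ⊆ {B}.
Q↔A: latent back-door arc(s) into Q.
size 0: {}; under {} Q still reaches {A,B,L,S} ∋ A.
size 1: {B}; under {B} Q still reaches {A,L,S} ∋ A.
Q↔A cannot be blocked by any observed set — no back-door set.
No mediator lies on a directed Q→…→A path.
Neither criterion identifies P(A|do(Q)) in this graph.

P(A|do(Q)): not identifiable (no BD/FD set).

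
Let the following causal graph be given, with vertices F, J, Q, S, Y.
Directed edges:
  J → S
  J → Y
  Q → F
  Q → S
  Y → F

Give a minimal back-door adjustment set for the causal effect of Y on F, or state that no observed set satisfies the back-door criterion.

Y→F: minimal back-door set ∅.

desc(Y)\{Y}={F}; candidates ⊆ {J,Q,S}.
∅: Y⊥F given ∅ in G with Y→· removed — back-door holds.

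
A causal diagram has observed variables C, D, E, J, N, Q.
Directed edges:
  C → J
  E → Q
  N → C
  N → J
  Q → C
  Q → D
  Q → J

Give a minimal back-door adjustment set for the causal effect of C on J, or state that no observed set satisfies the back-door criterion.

desc(C)\{C}={J}; candidates ⊆ {D,E,N,Q}.
size 0: {}; under {} C still reaches {D,E,J,N,Q} ∋ J.
size 1: {D}, {E}, {N} …(+1); under {D} C still reaches {E,J,N,Q} ∋ J.
{N,Q}: C⊥J given {N,Q} in G with C→· removed — back-door holds.

C→J: minimal back-door set {N, Q}.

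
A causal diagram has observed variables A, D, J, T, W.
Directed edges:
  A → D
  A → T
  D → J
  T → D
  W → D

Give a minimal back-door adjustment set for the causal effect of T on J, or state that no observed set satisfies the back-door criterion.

T→J: minimal back-door set {A}.

desc(T)\{T}={D,J}; candidates ⊆ {A,W}.
size 0: {}; under {} T still reaches {A,D,J} ∋ J.
{A}: T⊥J given {A} in G with T→· removed — back-door holds.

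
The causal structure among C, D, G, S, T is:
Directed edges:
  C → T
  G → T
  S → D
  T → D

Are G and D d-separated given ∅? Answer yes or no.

No — G and D are d-connected given ∅.

Bayes-Ball from G | ∅ reaches {D,T}.
D ∈ reach(G|∅) ⇒ G ⊥̸ D | ∅.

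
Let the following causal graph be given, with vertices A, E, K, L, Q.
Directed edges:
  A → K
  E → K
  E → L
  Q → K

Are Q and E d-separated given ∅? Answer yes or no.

Bayes-Ball from Q | ∅ reaches {K}.
E ∉ reach(Q|∅) ⇒ Q ⊥ E | ∅.

Yes — Q ⊥ E | ∅.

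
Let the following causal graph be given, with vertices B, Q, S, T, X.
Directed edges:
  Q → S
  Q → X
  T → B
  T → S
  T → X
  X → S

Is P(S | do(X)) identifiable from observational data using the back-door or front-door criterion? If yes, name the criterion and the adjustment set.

desc(X)\{X}={S}; candidates ⊆ {B,Q,T}.
size 0: {}; under {} X still reaches {B,Q,S,T} ∋ S.
size 1: {B}, {Q}, {T}; under {B} X still reaches {Q,S,T} ∋ S.
{Q,T}: X⊥S given {Q,T} in G with X→· removed — back-door holds.
P(S|do(X)) = Σ_{Q,T} P(S|X,Q,T)·P(Q,T).

P(S|do(X)): backdoor, adjust for {Q, T}.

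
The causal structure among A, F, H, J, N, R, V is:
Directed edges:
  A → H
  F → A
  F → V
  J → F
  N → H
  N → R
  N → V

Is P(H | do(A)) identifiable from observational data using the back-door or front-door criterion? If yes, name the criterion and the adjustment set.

P(H|do(A)): backdoor, adjust for ∅.

desc(A)\{A}={H}; candidates ⊆ {F,J,N,R,V}.
∅: A⊥H given ∅ in G with A→· removed — back-door holds.
P(H|do(A)) = P(H|A) — no adjustment needed.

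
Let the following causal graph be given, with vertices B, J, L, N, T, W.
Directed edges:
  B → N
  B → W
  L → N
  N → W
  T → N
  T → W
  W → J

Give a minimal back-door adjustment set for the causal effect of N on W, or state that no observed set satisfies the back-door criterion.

N→W: minimal back-door set {B, T}.

desc(N)\{N}={J,W}; candidates ⊆ {B,L,T}.
size 0: {}; under {} N still reaches {B,J,L,T,W} ∋ W.
size 1: {B}, {L}, {T}; under {B} N still reaches {J,L,T,W} ∋ W.
{B,T}: N⊥W given {B,T} in G with N→· removed — back-door holds.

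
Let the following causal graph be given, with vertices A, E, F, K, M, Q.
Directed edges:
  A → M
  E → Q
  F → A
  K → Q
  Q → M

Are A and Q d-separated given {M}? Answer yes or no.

Bayes-Ball from A | {M} reaches {E,F,K,Q}.
Q ∈ reach(A|{M}) ⇒ A ⊥̸ Q | {M}.

No — A and Q are d-connected given {M}.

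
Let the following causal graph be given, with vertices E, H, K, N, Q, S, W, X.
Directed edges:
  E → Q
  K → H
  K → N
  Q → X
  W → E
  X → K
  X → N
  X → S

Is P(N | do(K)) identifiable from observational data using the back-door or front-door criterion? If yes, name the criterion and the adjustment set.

P(N|do(K)): backdoor, adjust for {X}.

desc(K)\{K}={H,N}; candidates ⊆ {E,Q,S,W,X}.
size 0: {}; under {} K still reaches {E,N,Q,S,W,X} ∋ N.
{X}: K⊥N given {X} in G with K→· removed — back-door holds.
P(N|do(K)) = Σ_{X} P(N|K,X)·P(X).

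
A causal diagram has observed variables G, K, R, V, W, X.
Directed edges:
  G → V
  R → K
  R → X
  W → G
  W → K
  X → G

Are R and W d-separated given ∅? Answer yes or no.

Yes — R ⊥ W | ∅.

Bayes-Ball from R | ∅ reaches {G,K,V,X}.
W ∉ reach(R|∅) ⇒ R ⊥ W | ∅.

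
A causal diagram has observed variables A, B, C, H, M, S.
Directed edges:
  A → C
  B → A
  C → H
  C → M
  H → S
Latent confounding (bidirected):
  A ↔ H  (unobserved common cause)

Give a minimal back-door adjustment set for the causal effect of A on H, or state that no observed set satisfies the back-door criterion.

A→H: no observed back-door set.

desc(A)\{A}={C,H,M,S}; candidates ⊆ {B}.
A↔H: latent back-door arc(s) into A.
size 0: {}; under {} A still reaches {B,H,S} ∋ H.
size 1: {B}; under {B} A still reaches {H,S} ∋ H.
A↔H cannot be blocked by any observed set — no back-door set.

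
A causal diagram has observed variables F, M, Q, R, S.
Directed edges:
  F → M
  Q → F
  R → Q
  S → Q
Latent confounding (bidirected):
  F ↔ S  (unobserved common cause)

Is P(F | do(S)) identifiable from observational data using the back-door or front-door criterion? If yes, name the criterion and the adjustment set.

P(F|do(S)): frontdoor, adjust for {Q}.

desc(S)\{S}={F,M,Q}; candidates ⊆ {R}.
S↔F: latent back-door arc(s) into S.
size 0: {}; under {} S still reaches {F,M} ∋ F.
size 1: {R}; under {R} S still reaches {F,M} ∋ F.
S↔F cannot be blocked by any observed set — no back-door set.
{Q}: (i) intercepts every directed S→F path; (ii) no back-door S→{Q}; (iii) {S} blocks every back-door {Q}→F. Front-door holds.
P(F|do(S)) = Σ_{Q} P(Q|S) Σ_{S'} P(F|Q,S')P(S').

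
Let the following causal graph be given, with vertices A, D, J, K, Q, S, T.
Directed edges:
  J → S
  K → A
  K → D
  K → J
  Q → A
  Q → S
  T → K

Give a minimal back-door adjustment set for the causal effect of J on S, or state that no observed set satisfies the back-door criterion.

J→S: minimal back-door set ∅.

desc(J)\{J}={S}; candidates ⊆ {A,D,K,Q,T}.
∅: J⊥S given ∅ in G with J→· removed — back-door holds.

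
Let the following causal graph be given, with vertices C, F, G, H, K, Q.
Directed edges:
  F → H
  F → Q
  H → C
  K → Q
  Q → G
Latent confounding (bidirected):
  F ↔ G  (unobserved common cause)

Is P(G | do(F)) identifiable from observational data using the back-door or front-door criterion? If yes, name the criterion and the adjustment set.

P(G|do(F)): frontdoor, adjust for {Q}.

desc(F)\{F}={C,G,H,Q}; candidates ⊆ {K}.
F↔G: latent back-door arc(s) into F.
size 0: {}; under {} F still reaches {G} ∋ G.
size 1: {K}; under {K} F still reaches {G} ∋ G.
F↔G cannot be blocked by any observed set — no back-door set.
{Q}: (i) intercepts every directed F→G path; (ii) no back-door F→{Q}; (iii) {F} blocks every back-door {Q}→G. Front-door holds.
P(G|do(F)) = Σ_{Q} P(Q|F) Σ_{F'} P(G|Q,F')P(F').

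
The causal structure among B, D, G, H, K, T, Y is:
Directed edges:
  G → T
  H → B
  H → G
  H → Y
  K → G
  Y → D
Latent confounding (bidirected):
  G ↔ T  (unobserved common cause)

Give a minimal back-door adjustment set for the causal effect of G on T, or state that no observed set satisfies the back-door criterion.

desc(G)\{G}={T}; candidates ⊆ {B,D,H,K,Y}.
G↔T: latent back-door arc(s) into G.
size 0: {}; under {} G still reaches {B,D,H,K,T,Y} ∋ T.
size 1: {B}, {D}, {H} …(+2); under {B} G still reaches {D,H,K,T,Y} ∋ T.
size 2: {B,D}, {B,H}, {B,K} …(+7); under {B,D} G still reaches {H,K,T,Y} ∋ T.
G↔T cannot be blocked by any observed set — no back-door set.

G→T: no observed back-door set.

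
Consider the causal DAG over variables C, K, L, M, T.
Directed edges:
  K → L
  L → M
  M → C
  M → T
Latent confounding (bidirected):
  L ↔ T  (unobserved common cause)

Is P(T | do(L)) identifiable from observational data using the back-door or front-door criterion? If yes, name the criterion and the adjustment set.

desc(L)\{L}={C,M,T}; candidates ⊆ {K}.
L↔T: latent back-door arc(s) into L.
size 0: {}; under {} L still reaches {K,T} ∋ T.
size 1: {K}; under {K} L still reaches {T} ∋ T.
L↔T cannot be blocked by any observed set — no back-door set.
{M}: (i) intercepts every directed L→T path; (ii) no back-door L→{M}; (iii) {L} blocks every back-door {M}→T. Front-door holds.
P(T|do(L)) = Σ_{M} P(M|L) Σ_{L'} P(T|M,L')P(L').

P(T|do(L)): frontdoor, adjust for {M}.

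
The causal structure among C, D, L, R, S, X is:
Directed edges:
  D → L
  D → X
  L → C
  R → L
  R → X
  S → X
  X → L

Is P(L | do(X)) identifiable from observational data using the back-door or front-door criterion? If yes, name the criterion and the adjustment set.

desc(X)\{X}={C,L}; candidates ⊆ {D,R,S}.
size 0: {}; under {} X still reaches {C,D,L,R,S} ∋ L.
size 1: {D}, {R}, {S}; under {D} X still reaches {C,L,R,S} ∋ L.
{D,R}: X⊥L given {D,R} in G with X→· removed — back-door holds.
P(L|do(X)) = Σ_{D,R} P(L|X,D,R)·P(D,R).

P(L|do(X)): backdoor, adjust for {D, R}.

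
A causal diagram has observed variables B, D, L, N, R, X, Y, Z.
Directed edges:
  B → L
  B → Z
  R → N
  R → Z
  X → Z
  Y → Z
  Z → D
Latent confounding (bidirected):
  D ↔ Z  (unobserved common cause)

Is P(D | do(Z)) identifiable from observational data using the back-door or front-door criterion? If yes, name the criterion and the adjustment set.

desc(Z)\{Z}={D}; candidates ⊆ {B,L,N,R,X,Y}.
Z↔D: latent back-door arc(s) into Z.
size 0: {}; under {} Z still reaches {B,D,L,N,R,X,Y} ∋ D.
size 1: {B}, {L}, {N} …(+3); under {B} Z still reaches {D,N,R,X,Y} ∋ D.
size 2: {B,L}, {B,N}, {B,R} …(+12); under {B,L} Z still reaches {D,N,R,X,Y} ∋ D.
Z↔D cannot be blocked by any observed set — no back-door set.
No mediator lies on a directed Z→…→D path.
Neither criterion identifies P(D|do(Z)) in this graph.

P(D|do(Z)): not identifiable (no BD/FD set).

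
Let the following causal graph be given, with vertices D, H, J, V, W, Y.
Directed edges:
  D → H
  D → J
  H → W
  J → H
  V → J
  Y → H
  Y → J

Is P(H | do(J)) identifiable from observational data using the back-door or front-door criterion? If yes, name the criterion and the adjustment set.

P(H|do(J)): backdoor, adjust for {D, Y}.

desc(J)\{J}={H,W}; candidates ⊆ {D,V,Y}.
size 0: {}; under {} J still reaches {D,H,V,W,Y} ∋ H.
size 1: {D}, {V}, {Y}; under {D} J still reaches {H,V,W,Y} ∋ H.
{D,Y}: J⊥H given {D,Y} in G with J→· removed — back-door holds.
P(H|do(J)) = Σ_{D,Y} P(H|J,D,Y)·P(D,Y).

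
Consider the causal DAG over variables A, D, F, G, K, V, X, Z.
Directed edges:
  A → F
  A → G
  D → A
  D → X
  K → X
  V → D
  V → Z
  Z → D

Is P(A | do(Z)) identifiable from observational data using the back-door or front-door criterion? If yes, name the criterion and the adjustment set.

P(A|do(Z)): backdoor, adjust for {V}.

desc(Z)\{Z}={A,D,F,G,X}; candidates ⊆ {K,V}.
size 0: {}; under {} Z still reaches {A,D,F,G,V,X} ∋ A.
{V}: Z⊥A given {V} in G with Z→· removed — back-door holds.
P(A|do(Z)) = Σ_{V} P(A|Z,V)·P(V).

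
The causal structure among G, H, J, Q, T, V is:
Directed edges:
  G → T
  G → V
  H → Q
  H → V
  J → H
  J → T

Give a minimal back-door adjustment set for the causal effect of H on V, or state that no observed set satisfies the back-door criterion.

H→V: minimal back-door set ∅.

desc(H)\{H}={Q,V}; candidates ⊆ {G,J,T}.
∅: H⊥V given ∅ in G with H→· removed — back-door holds.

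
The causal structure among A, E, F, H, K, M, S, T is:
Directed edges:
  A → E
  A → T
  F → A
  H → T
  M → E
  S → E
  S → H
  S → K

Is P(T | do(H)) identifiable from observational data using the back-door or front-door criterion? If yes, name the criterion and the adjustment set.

desc(H)\{H}={T}; candidates ⊆ {A,E,F,K,M,S}.
∅: H⊥T given ∅ in G with H→· removed — back-door holds.
P(T|do(H)) = P(T|H) — no adjustment needed.

P(T|do(H)): backdoor, adjust for ∅.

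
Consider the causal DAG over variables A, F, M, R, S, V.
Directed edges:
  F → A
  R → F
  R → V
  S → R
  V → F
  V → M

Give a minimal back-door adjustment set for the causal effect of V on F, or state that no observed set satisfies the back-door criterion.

V→F: minimal back-door set {R}.

desc(V)\{V}={A,F,M}; candidates ⊆ {R,S}.
size 0: {}; under {} V still reaches {A,F,R,S} ∋ F.
{R}: V⊥F given {R} in G with V→· removed — back-door holds.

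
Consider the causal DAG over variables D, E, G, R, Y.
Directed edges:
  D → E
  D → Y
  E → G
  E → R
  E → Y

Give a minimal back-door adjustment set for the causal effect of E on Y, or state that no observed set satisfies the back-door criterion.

E→Y: minimal back-door set {D}.

desc(E)\{E}={G,R,Y}; candidates ⊆ {D}.
size 0: {}; under {} E still reaches {D,Y} ∋ Y.
{D}: E⊥Y given {D} in G with E→· removed — back-door holds.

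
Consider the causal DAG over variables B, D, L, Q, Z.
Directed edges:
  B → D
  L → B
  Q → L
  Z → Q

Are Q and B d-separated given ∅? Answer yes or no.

Bayes-Ball from Q | ∅ reaches {B,D,L,Z}.
B ∈ reach(Q|∅) ⇒ Q ⊥̸ B | ∅.

No — Q and B are d-connected given ∅.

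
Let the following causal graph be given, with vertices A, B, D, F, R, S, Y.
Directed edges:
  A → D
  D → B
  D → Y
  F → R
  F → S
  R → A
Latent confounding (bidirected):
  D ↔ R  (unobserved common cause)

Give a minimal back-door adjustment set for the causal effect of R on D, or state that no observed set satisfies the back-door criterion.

desc(R)\{R}={A,B,D,Y}; candidates ⊆ {F,S}.
R↔D: latent back-door arc(s) into R.
size 0: {}; under {} R still reaches {B,D,F,S,Y} ∋ D.
size 1: {F}, {S}; under {F} R still reaches {B,D,Y} ∋ D.
size 2: {F,S}; under {F,S} R still reaches {B,D,Y} ∋ D.
R↔D cannot be blocked by any observed set — no back-door set.

R→D: no observed back-door set.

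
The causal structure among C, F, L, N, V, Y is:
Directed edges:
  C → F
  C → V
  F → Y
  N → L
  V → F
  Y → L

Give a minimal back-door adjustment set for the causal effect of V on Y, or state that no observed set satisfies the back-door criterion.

V→Y: minimal back-door set {C}.

desc(V)\{V}={F,L,Y}; candidates ⊆ {C,N}.
size 0: {}; under {} V still reaches {C,F,L,Y} ∋ Y.
{C}: V⊥Y given {C} in G with V→· removed — back-door holds.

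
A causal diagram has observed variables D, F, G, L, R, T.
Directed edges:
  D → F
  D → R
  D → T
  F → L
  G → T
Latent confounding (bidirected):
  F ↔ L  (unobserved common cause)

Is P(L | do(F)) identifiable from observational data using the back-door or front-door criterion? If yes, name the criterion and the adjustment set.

P(L|do(F)): not identifiable (no BD/FD set).

desc(F)\{F}={L}; candidates ⊆ {D,G,R,T}.
F↔L: latent back-door arc(s) into F.
size 0: {}; under {} F still reaches {D,L,R,T} ∋ L.
size 1: {D}, {G}, {R} …(+1); under {D} F still reaches {L} ∋ L.
size 2: {D,G}, {D,R}, {D,T} …(+3); under {D,G} F still reaches {L} ∋ L.
F↔L cannot be blocked by any observed set — no back-door set.
No mediator lies on a directed F→…→L path.
Neither criterion identifies P(L|do(F)) in this graph.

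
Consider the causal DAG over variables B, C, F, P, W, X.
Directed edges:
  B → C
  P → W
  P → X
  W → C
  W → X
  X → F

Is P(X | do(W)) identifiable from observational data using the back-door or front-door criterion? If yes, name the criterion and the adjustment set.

P(X|do(W)): backdoor, adjust for {P}.

desc(W)\{W}={C,F,X}; candidates ⊆ {B,P}.
size 0: {}; under {} W still reaches {F,P,X} ∋ X.
{P}: W⊥X given {P} in G with W→· removed — back-door holds.
P(X|do(W)) = Σ_{P} P(X|W,P)·P(P).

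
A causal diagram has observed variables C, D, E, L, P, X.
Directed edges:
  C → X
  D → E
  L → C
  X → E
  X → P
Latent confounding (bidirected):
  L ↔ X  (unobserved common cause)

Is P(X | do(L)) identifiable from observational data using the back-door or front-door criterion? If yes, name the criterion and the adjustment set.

desc(L)\{L}={C,E,P,X}; candidates ⊆ {D}.
L↔X: latent back-door arc(s) into L.
size 0: {}; under {} L still reaches {E,P,X} ∋ X.
size 1: {D}; under {D} L still reaches {E,P,X} ∋ X.
L↔X cannot be blocked by any observed set — no back-door set.
{C}: (i) intercepts every directed L→X path; (ii) no back-door L→{C}; (iii) {L} blocks every back-door {C}→X. Front-door holds.
P(X|do(L)) = Σ_{C} P(C|L) Σ_{L'} P(X|C,L')P(L').

P(X|do(L)): frontdoor, adjust for {C}.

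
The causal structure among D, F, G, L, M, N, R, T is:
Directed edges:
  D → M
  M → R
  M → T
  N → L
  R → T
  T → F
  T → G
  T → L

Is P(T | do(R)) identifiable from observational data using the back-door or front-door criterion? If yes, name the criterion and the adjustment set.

P(T|do(R)): backdoor, adjust for {M}.

desc(R)\{R}={F,G,L,T}; candidates ⊆ {D,M,N}.
size 0: {}; under {} R still reaches {D,F,G,L,M,T} ∋ T.
{M}: R⊥T given {M} in G with R→· removed — back-door holds.
P(T|do(R)) = Σ_{M} P(T|R,M)·P(M).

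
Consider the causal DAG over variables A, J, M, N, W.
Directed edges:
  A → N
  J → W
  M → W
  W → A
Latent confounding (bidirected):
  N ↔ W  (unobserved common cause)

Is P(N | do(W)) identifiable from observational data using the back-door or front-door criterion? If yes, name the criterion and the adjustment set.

desc(W)\{W}={A,N}; candidates ⊆ {J,M}.
W↔N: latent back-door arc(s) into W.
size 0: {}; under {} W still reaches {J,M,N} ∋ N.
size 1: {J}, {M}; under {J} W still reaches {M,N} ∋ N.
size 2: {J,M}; under {J,M} W still reaches {N} ∋ N.
W↔N cannot be blocked by any observed set — no back-door set.
{A}: (i) intercepts every directed W→N path; (ii) no back-door W→{A}; (iii) {W} blocks every back-door {A}→N. Front-door holds.
P(N|do(W)) = Σ_{A} P(A|W) Σ_{W'} P(N|A,W')P(W').

P(N|do(W)): frontdoor, adjust for {A}.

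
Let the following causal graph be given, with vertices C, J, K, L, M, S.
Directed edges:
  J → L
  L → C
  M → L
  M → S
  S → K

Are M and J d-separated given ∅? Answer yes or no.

Yes — M ⊥ J | ∅.

Bayes-Ball from M | ∅ reaches {C,K,L,S}.
J ∉ reach(M|∅) ⇒ M ⊥ J | ∅.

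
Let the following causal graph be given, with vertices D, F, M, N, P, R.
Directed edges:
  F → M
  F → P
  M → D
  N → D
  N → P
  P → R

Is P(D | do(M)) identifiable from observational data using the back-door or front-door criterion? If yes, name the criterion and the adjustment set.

P(D|do(M)): backdoor, adjust for ∅.

desc(M)\{M}={D}; candidates ⊆ {F,N,P,R}.
∅: M⊥D given ∅ in G with M→· removed — back-door holds.
P(D|do(M)) = P(D|M) — no adjustment needed.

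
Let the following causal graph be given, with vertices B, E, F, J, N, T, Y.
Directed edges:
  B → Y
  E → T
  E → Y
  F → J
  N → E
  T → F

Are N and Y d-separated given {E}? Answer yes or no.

Yes — N ⊥ Y | {E}.

Bayes-Ball from N | {E} reaches ∅.
Y ∉ reach(N|{E}) ⇒ N ⊥ Y | {E}.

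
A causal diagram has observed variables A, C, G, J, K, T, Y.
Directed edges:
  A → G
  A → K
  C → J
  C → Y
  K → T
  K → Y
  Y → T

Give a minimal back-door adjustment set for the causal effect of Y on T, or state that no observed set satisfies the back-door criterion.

desc(Y)\{Y}={T}; candidates ⊆ {A,C,G,J,K}.
size 0: {}; under {} Y still reaches {A,C,G,J,K,T} ∋ T.
{K}: Y⊥T given {K} in G with Y→· removed — back-door holds.

Y→T: minimal back-door set {K}.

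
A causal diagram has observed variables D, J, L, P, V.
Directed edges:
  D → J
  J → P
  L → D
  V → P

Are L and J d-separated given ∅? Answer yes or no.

Bayes-Ball from L | ∅ reaches {D,J,P}.
J ∈ reach(L|∅) ⇒ L ⊥̸ J | ∅.

No — L and J are d-connected given ∅.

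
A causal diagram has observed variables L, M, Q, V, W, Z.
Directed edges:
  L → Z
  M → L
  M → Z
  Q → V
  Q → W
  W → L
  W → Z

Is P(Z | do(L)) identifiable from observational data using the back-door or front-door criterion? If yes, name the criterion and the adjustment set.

P(Z|do(L)): backdoor, adjust for {M, W}.

desc(L)\{L}={Z}; candidates ⊆ {M,Q,V,W}.
size 0: {}; under {} L still reaches {M,Q,V,W,Z} ∋ Z.
size 1: {M}, {Q}, {V} …(+1); under {M} L still reaches {Q,V,W,Z} ∋ Z.
{M,W}: L⊥Z given {M,W} in G with L→· removed — back-door holds.
P(Z|do(L)) = Σ_{M,W} P(Z|L,M,W)·P(M,W).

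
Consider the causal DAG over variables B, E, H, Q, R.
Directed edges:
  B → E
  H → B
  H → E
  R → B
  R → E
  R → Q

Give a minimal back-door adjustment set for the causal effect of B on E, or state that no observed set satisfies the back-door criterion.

desc(B)\{B}={E}; candidates ⊆ {H,Q,R}.
size 0: {}; under {} B still reaches {E,H,Q,R} ∋ E.
size 1: {H}, {Q}, {R}; under {H} B still reaches {E,Q,R} ∋ E.
{H,R}: B⊥E given {H,R} in G with B→· removed — back-door holds.

B→E: minimal back-door set {H, R}.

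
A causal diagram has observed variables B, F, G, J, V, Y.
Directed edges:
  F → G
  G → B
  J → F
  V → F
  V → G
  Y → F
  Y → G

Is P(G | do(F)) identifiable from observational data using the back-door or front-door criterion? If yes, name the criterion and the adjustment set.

P(G|do(F)): backdoor, adjust for {V, Y}.

desc(F)\{F}={B,G}; candidates ⊆ {J,V,Y}.
size 0: {}; under {} F still reaches {B,G,J,V,Y} ∋ G.
size 1: {J}, {V}, {Y}; under {J} F still reaches {B,G,V,Y} ∋ G.
{V,Y}: F⊥G given {V,Y} in G with F→· removed — back-door holds.
P(G|do(F)) = Σ_{V,Y} P(G|F,V,Y)·P(V,Y).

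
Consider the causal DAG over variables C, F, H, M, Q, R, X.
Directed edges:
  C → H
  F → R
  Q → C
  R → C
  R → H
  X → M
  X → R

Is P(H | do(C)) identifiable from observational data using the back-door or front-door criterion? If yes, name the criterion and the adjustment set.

desc(C)\{C}={H}; candidates ⊆ {F,M,Q,R,X}.
size 0: {}; under {} C still reaches {F,H,M,Q,R,X} ∋ H.
{R}: C⊥H given {R} in G with C→· removed — back-door holds.
P(H|do(C)) = Σ_{R} P(H|C,R)·P(R).

P(H|do(C)): backdoor, adjust for {R}.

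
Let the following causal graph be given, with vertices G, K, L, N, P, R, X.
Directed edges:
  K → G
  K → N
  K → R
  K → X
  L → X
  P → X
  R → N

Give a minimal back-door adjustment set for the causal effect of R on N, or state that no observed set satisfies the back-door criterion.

desc(R)\{R}={N}; candidates ⊆ {G,K,L,P,X}.
size 0: {}; under {} R still reaches {G,K,N,X} ∋ N.
{K}: R⊥N given {K} in G with R→· removed — back-door holds.

R→N: minimal back-door set {K}.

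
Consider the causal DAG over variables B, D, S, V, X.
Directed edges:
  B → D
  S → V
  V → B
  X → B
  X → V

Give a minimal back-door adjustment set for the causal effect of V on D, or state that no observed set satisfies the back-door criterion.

V→D: minimal back-door set {X}.

desc(V)\{V}={B,D}; candidates ⊆ {S,X}.
size 0: {}; under {} V still reaches {B,D,S,X} ∋ D.
{X}: V⊥D given {X} in G with V→· removed — back-door holds.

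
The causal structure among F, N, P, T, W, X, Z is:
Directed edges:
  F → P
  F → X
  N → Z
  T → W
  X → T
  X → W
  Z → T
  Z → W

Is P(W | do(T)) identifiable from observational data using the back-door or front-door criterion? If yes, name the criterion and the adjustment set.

desc(T)\{T}={W}; candidates ⊆ {F,N,P,X,Z}.
size 0: {}; under {} T still reaches {F,N,P,W,X,Z} ∋ W.
size 1: {F}, {N}, {P} …(+2); under {F} T still reaches {N,W,X,Z} ∋ W.
{X,Z}: T⊥W given {X,Z} in G with T→· removed — back-door holds.
P(W|do(T)) = Σ_{X,Z} P(W|T,X,Z)·P(X,Z).

P(W|do(T)): backdoor, adjust for {X, Z}.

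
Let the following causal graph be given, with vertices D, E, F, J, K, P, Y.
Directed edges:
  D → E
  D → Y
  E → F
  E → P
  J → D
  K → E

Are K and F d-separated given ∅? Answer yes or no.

Bayes-Ball from K | ∅ reaches {E,F,P}.
F ∈ reach(K|∅) ⇒ K ⊥̸ F | ∅.

No — K and F are d-connected given ∅.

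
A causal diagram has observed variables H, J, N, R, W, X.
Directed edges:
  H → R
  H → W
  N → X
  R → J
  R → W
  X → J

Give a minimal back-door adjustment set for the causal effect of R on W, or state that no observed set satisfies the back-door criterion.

R→W: minimal back-door set {H}.

desc(R)\{R}={J,W}; candidates ⊆ {H,N,X}.
size 0: {}; under {} R still reaches {H,W} ∋ W.
{H}: R⊥W given {H} in G with R→· removed — back-door holds.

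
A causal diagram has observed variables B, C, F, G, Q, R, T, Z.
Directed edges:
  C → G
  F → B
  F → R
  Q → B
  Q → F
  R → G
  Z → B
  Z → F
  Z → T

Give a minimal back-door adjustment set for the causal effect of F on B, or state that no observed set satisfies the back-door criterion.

F→B: minimal back-door set {Q, Z}.

desc(F)\{F}={B,G,R}; candidates ⊆ {C,Q,T,Z}.
size 0: {}; under {} F still reaches {B,Q,T,Z} ∋ B.
size 1: {C}, {Q}, {T} …(+1); under {C} F still reaches {B,Q,T,Z} ∋ B.
{Q,Z}: F⊥B given {Q,Z} in G with F→· removed — back-door holds.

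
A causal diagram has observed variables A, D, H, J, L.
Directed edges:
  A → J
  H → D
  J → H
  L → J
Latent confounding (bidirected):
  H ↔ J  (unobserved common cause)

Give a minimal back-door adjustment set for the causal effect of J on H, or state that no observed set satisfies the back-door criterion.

desc(J)\{J}={D,H}; candidates ⊆ {A,L}.
J↔H: latent back-door arc(s) into J.
size 0: {}; under {} J still reaches {A,D,H,L} ∋ H.
size 1: {A}, {L}; under {A} J still reaches {D,H,L} ∋ H.
size 2: {A,L}; under {A,L} J still reaches {D,H} ∋ H.
J↔H cannot be blocked by any observed set — no back-door set.

J→H: no observed back-door set.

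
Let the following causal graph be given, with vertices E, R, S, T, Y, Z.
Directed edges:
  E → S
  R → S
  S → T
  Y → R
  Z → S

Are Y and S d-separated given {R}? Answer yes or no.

Bayes-Ball from Y | {R} reaches ∅.
S ∉ reach(Y|{R}) ⇒ Y ⊥ S | {R}.

Yes — Y ⊥ S | {R}.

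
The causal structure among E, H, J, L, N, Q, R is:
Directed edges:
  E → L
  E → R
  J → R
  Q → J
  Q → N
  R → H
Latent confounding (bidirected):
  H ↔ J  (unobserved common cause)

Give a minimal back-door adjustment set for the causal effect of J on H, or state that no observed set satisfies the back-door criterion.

desc(J)\{J}={H,R}; candidates ⊆ {E,L,N,Q}.
J↔H: latent back-door arc(s) into J.
size 0: {}; under {} J still reaches {H,N,Q} ∋ H.
size 1: {E}, {L}, {N} …(+1); under {E} J still reaches {H,N,Q} ∋ H.
size 2: {E,L}, {E,N}, {E,Q} …(+3); under {E,L} J still reaches {H,N,Q} ∋ H.
J↔H cannot be blocked by any observed set — no back-door set.

J→H: no observed back-door set.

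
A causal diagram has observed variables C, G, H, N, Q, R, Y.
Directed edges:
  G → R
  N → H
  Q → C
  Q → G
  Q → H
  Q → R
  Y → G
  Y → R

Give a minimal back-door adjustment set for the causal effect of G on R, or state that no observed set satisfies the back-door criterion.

G→R: minimal back-door set {Q, Y}.

desc(G)\{G}={R}; candidates ⊆ {C,H,N,Q,Y}.
size 0: {}; under {} G still reaches {C,H,Q,R,Y} ∋ R.
size 1: {C}, {H}, {N} …(+2); under {C} G still reaches {H,Q,R,Y} ∋ R.
{Q,Y}: G⊥R given {Q,Y} in G with G→· removed — back-door holds.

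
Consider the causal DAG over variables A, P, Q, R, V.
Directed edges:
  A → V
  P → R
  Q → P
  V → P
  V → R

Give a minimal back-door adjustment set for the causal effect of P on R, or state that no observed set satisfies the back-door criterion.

P→R: minimal back-door set {V}.

desc(P)\{P}={R}; candidates ⊆ {A,Q,V}.
size 0: {}; under {} P still reaches {A,Q,R,V} ∋ R.
{V}: P⊥R given {V} in G with P→· removed — back-door holds.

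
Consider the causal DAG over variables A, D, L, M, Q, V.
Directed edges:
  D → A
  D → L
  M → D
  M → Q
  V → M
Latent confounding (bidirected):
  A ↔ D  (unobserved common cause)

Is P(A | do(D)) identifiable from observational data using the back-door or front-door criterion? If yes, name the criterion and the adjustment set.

P(A|do(D)): not identifiable (no BD/FD set).

desc(D)\{D}={A,L}; candidates ⊆ {M,Q,V}.
D↔A: latent back-door arc(s) into D.
size 0: {}; under {} D still reaches {A,M,Q,V} ∋ A.
size 1: {M}, {Q}, {V}; under {M} D still reaches {A} ∋ A.
size 2: {M,Q}, {M,V}, {Q,V}; under {M,Q} D still reaches {A} ∋ A.
D↔A cannot be blocked by any observed set — no back-door set.
No mediator lies on a directed D→…→A path.
Neither criterion identifies P(A|do(D)) in this graph.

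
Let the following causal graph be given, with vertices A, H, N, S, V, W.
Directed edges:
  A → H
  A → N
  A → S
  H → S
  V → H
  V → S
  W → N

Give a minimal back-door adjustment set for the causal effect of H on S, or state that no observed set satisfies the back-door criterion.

H→S: minimal back-door set {A, V}.

desc(H)\{H}={S}; candidates ⊆ {A,N,V,W}.
size 0: {}; under {} H still reaches {A,N,S,V} ∋ S.
size 1: {A}, {N}, {V} …(+1); under {A} H still reaches {S,V} ∋ S.
{A,V}: H⊥S given {A,V} in G with H→· removed — back-door holds.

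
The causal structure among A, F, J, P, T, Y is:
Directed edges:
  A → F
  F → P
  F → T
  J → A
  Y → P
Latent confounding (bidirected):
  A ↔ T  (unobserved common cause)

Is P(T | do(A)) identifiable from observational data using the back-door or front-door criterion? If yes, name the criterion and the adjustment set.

desc(A)\{A}={F,P,T}; candidates ⊆ {J,Y}.
A↔T: latent back-door arc(s) into A.
size 0: {}; under {} A still reaches {J,T} ∋ T.
size 1: {J}, {Y}; under {J} A still reaches {T} ∋ T.
size 2: {J,Y}; under {J,Y} A still reaches {T} ∋ T.
A↔T cannot be blocked by any observed set — no back-door set.
{F}: (i) intercepts every directed A→T path; (ii) no back-door A→{F}; (iii) {A} blocks every back-door {F}→T. Front-door holds.
P(T|do(A)) = Σ_{F} P(F|A) Σ_{A'} P(T|F,A')P(A').

P(T|do(A)): frontdoor, adjust for {F}.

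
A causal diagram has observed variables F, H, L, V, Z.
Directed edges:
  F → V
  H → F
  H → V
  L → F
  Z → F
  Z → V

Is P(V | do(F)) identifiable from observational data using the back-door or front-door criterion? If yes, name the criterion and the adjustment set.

desc(F)\{F}={V}; candidates ⊆ {H,L,Z}.
size 0: {}; under {} F still reaches {H,L,V,Z} ∋ V.
size 1: {H}, {L}, {Z}; under {H} F still reaches {L,V,Z} ∋ V.
{H,Z}: F⊥V given {H,Z} in G with F→· removed — back-door holds.
P(V|do(F)) = Σ_{H,Z} P(V|F,H,Z)·P(H,Z).

P(V|do(F)): backdoor, adjust for {H, Z}.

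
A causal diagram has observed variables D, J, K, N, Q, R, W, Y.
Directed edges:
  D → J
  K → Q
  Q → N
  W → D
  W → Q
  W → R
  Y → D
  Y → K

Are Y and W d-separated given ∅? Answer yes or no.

Yes — Y ⊥ W | ∅.

Bayes-Ball from Y | ∅ reaches {D,J,K,N,Q}.
W ∉ reach(Y|∅) ⇒ Y ⊥ W | ∅.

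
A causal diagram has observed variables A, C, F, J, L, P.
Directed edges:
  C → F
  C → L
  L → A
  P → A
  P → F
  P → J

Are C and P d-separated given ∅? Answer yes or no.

Bayes-Ball from C | ∅ reaches {A,F,L}.
P ∉ reach(C|∅) ⇒ C ⊥ P | ∅.

Yes — C ⊥ P | ∅.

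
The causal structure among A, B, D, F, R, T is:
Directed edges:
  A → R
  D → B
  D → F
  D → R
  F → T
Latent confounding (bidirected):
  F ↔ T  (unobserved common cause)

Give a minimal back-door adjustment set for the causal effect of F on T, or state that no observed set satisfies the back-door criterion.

F→T: no observed back-door set.

desc(F)\{F}={T}; candidates ⊆ {A,B,D,R}.
F↔T: latent back-door arc(s) into F.
size 0: {}; under {} F still reaches {B,D,R,T} ∋ T.
size 1: {A}, {B}, {D} …(+1); under {A} F still reaches {B,D,R,T} ∋ T.
size 2: {A,B}, {A,D}, {A,R} …(+3); under {A,B} F still reaches {D,R,T} ∋ T.
F↔T cannot be blocked by any observed set — no back-door set.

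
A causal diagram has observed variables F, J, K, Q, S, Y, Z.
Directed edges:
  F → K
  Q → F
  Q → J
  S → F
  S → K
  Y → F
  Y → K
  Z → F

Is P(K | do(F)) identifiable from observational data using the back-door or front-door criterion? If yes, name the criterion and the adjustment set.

desc(F)\{F}={K}; candidates ⊆ {J,Q,S,Y,Z}.
size 0: {}; under {} F still reaches {J,K,Q,S,Y,Z} ∋ K.
size 1: {J}, {Q}, {S} …(+2); under {J} F still reaches {K,Q,S,Y,Z} ∋ K.
{S,Y}: F⊥K given {S,Y} in G with F→· removed — back-door holds.
P(K|do(F)) = Σ_{S,Y} P(K|F,S,Y)·P(S,Y).

P(K|do(F)): backdoor, adjust for {S, Y}.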